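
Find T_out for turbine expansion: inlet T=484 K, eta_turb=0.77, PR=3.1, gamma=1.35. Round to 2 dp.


T_out = T_in * (1 - eta * (1 - PR^(-(gamma-1)/gamma)))
Exponent = -(1.35-1)/1.35 = -0.25925926
PR^exp = 3.1^(-0.25925926) = 0.74577862
Factor = 1 - 0.77*(1 - 0.74577862) = 0.80424954
T_out = 484 * 0.80424954 = 389.26 K


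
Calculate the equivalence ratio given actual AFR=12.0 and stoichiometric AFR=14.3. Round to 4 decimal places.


phi = AFR_stoich / AFR_actual
phi = 14.3 / 12.0 = 1.1917


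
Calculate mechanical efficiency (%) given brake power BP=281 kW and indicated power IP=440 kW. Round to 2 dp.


eta_mech = (BP / IP) * 100
Ratio = 281 / 440 = 0.6386
eta_mech = 0.6386 * 100 = 63.86%


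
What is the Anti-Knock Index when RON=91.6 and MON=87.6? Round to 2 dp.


AKI = (RON + MON) / 2
AKI = (91.6 + 87.6) / 2
AKI = 179.2 / 2 = 89.60


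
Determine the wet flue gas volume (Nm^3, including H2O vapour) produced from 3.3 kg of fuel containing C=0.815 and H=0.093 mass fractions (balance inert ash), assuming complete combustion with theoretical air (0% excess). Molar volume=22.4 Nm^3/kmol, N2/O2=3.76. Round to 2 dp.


Per kg fuel: CO2 = (C/12 kmol)*22.4 = (0.815/12)*22.4 = 1.52133 Nm^3
Per kg fuel: H2O = (H/2 kmol)*22.4 = (0.093/2)*22.4 = 1.04160 Nm^3
O2 needed per kg fuel = C/12 + H/4 = 0.815/12 + 0.093/4 = 0.09116667 kmol
Per kg fuel: N2 = O2*3.76*22.4 = 0.09116667*3.76*22.4 = 7.67842 Nm^3
Total per kg = 1.52133 + 1.04160 + 7.67842 = 10.24135 Nm^3
Total = 10.24135 * 3.3 = 33.80 Nm^3


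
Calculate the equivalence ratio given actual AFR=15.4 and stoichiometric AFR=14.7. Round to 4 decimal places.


phi = AFR_stoich / AFR_actual
phi = 14.7 / 15.4 = 0.9545


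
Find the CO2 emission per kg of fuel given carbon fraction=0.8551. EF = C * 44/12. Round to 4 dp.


EF = C_frac * (M_CO2 / M_C)
EF = 0.8551 * (44/12)
EF = 0.8551 * 3.666667 = 3.1354 kg_CO2/kg_fuel


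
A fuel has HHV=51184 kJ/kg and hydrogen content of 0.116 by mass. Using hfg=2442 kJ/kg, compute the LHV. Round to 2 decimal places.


LHV = HHV - hfg * 9 * H
Water correction = 2442 * 9 * 0.116 = 2549.448 kJ/kg
LHV = 51184 - 2549.448 = 48634.55 kJ/kg


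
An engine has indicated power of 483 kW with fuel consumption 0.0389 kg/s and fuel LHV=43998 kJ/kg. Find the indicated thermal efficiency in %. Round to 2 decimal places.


eta_ith = (IP / (mf * LHV)) * 100
Denominator = 0.0389 * 43998 = 1711.5222 kW
eta_ith = (483 / 1711.5222) * 100 = 28.22%


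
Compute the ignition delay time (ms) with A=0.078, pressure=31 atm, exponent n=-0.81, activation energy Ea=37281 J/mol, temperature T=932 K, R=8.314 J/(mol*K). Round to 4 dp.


tau = A * P^n * exp(Ea/(R*T))
P^n = 31^(-0.81) = 0.06194368
Ea/(R*T) = 37281/(8.314*932) = 4.811291
exp(Ea/(R*T)) = 122.890160
tau = 0.078 * 0.06194368 * 122.890160 = 0.5938 ms


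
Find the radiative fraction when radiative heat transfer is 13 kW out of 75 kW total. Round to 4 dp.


f_rad = Q_rad / Q_total
f_rad = 13 / 75 = 0.1733


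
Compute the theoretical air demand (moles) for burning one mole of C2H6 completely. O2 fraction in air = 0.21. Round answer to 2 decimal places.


Balanced combustion: C2H6 + 3.5 O2 -> 2 CO2 + 3 H2O
O2 needed = C + H/4 = 2 + 6/4 = 3.50 moles
Air moles = O2 / 0.21 = 3.50 / 0.21 = 16.67 moles air


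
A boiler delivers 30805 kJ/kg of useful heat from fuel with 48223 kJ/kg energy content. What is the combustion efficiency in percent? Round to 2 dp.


Efficiency = (Q_useful / Q_fuel) * 100
Efficiency = (30805 / 48223) * 100
Efficiency = 0.6388 * 100 = 63.88%


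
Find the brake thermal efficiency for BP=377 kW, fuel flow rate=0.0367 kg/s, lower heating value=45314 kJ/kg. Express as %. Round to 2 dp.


eta_BTE = (BP / (mf * LHV)) * 100
Denominator = 0.0367 * 45314 = 1663.0238 kW
eta_BTE = (377 / 1663.0238) * 100 = 22.67%


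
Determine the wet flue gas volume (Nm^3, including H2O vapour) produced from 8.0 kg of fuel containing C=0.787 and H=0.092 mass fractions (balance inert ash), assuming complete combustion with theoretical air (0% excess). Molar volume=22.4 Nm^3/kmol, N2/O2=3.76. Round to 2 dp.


Per kg fuel: CO2 = (C/12 kmol)*22.4 = (0.787/12)*22.4 = 1.46907 Nm^3
Per kg fuel: H2O = (H/2 kmol)*22.4 = (0.092/2)*22.4 = 1.03040 Nm^3
O2 needed per kg fuel = C/12 + H/4 = 0.787/12 + 0.092/4 = 0.08858333 kmol
Per kg fuel: N2 = O2*3.76*22.4 = 0.08858333*3.76*22.4 = 7.46084 Nm^3
Total per kg = 1.46907 + 1.03040 + 7.46084 = 9.96031 Nm^3
Total = 9.96031 * 8.0 = 79.68 Nm^3


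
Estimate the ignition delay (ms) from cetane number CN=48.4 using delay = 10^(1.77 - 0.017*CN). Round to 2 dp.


delay = 10^(1.77 - 0.017*CN)
Exponent = 1.77 - 0.017*48.4 = 0.9472
delay = 10^0.9472 = 8.86 ms


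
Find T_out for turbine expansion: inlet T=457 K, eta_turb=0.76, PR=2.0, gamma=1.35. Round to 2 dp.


T_out = T_in * (1 - eta * (1 - PR^(-(gamma-1)/gamma)))
Exponent = -(1.35-1)/1.35 = -0.25925926
PR^exp = 2.0^(-0.25925926) = 0.83551680
Factor = 1 - 0.76*(1 - 0.83551680) = 0.87499277
T_out = 457 * 0.87499277 = 399.87 K


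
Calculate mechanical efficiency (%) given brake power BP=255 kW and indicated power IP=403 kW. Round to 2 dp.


eta_mech = (BP / IP) * 100
Ratio = 255 / 403 = 0.6328
eta_mech = 0.6328 * 100 = 63.28%


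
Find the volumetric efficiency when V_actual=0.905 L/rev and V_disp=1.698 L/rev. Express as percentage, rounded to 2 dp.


eta_v = (V_actual / V_disp) * 100
Ratio = 0.905 / 1.698 = 0.5330
eta_v = 0.5330 * 100 = 53.30%


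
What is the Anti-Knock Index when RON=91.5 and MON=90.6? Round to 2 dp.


AKI = (RON + MON) / 2
AKI = (91.5 + 90.6) / 2
AKI = 182.1 / 2 = 91.05


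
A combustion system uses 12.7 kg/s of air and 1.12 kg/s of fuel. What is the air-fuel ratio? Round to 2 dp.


AFR = m_air / m_fuel
AFR = 12.7 / 1.12 = 11.34


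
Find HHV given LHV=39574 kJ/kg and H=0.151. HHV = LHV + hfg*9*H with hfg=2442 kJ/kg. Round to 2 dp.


HHV = LHV + hfg * 9 * H
Water addition = 2442 * 9 * 0.151 = 3318.678 kJ/kg
HHV = 39574 + 3318.678 = 42892.68 kJ/kg


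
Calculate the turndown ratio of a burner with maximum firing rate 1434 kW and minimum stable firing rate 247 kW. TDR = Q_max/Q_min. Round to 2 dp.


TDR = Q_max / Q_min
TDR = 1434 / 247 = 5.81


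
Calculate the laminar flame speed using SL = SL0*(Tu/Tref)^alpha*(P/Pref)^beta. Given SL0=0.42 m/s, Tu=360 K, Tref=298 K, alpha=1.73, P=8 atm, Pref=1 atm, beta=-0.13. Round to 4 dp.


SL = SL0 * (Tu/Tref)^alpha * (P/Pref)^beta
T ratio = 360/298 = 1.20805369
(T ratio)^alpha = 1.20805369^1.73 = 1.386785
(P/Pref)^beta = 8^(-0.13) = 0.763130
SL = 0.42 * 1.386785 * 0.763130 = 0.4445 m/s


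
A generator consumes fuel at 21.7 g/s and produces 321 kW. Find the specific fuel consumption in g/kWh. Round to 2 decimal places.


SFC = (mf / BP) * 3600
Rate = 21.7 / 321 = 0.067601 g/(s*kW)
SFC = 0.067601 * 3600 = 243.36 g/kWh


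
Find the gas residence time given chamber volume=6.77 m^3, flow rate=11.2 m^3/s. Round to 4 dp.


tau = V / Q_flow
tau = 6.77 / 11.2 = 0.6045 s


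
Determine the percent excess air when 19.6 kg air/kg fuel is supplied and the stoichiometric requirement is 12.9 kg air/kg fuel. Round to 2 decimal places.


Excess air = actual - stoichiometric = 19.6 - 12.9 = 6.70 kg/kg fuel
Excess air % = (excess / stoich) * 100 = (6.70 / 12.9) * 100 = 51.94%


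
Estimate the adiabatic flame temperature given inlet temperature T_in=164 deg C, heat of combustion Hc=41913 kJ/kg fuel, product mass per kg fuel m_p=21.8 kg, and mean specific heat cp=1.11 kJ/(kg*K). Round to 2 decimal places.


T_ad = T_in + Hc / (m_p * cp)
Denominator = 21.8 * 1.11 = 24.1980
Temperature rise = 41913 / 24.1980 = 1732.09 K
T_ad = 164 + 1732.09 = 1896.09 deg C


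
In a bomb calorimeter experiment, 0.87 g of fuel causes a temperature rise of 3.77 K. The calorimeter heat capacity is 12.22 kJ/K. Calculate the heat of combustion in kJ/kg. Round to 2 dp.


Hc = C_cal * delta_T / m_fuel
Q_released = 12.22 * 3.77 = 46.0694 kJ
m_fuel = 0.87 g = 0.87/1000 kg = 0.000870 kg
Hc = 46.0694 / 0.000870 = 52953.33 kJ/kg


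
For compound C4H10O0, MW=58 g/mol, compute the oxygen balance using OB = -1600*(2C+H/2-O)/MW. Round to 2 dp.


OB = -1600 * (2C + H/2 - O) / MW
Inner = 2*4 + 10/2 - 0 = 13.00
OB = -1600 * 13.00 / 58 = -358.62%


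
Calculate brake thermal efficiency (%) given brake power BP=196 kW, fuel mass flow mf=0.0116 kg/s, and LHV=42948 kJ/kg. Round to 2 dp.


eta_BTE = (BP / (mf * LHV)) * 100
Denominator = 0.0116 * 42948 = 498.1968 kW
eta_BTE = (196 / 498.1968) * 100 = 39.34%


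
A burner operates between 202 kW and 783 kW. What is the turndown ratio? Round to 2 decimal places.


TDR = Q_max / Q_min
TDR = 783 / 202 = 3.88


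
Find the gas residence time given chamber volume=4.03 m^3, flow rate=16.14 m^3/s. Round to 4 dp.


tau = V / Q_flow
tau = 4.03 / 16.14 = 0.2497 s


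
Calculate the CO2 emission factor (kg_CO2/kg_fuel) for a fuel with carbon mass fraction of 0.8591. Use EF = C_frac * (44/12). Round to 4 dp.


EF = C_frac * (M_CO2 / M_C)
EF = 0.8591 * (44/12)
EF = 0.8591 * 3.666667 = 3.1500 kg_CO2/kg_fuel


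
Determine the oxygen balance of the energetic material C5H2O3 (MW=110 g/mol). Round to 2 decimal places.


OB = -1600 * (2C + H/2 - O) / MW
Inner = 2*5 + 2/2 - 3 = 8.00
OB = -1600 * 8.00 / 110 = -116.36%


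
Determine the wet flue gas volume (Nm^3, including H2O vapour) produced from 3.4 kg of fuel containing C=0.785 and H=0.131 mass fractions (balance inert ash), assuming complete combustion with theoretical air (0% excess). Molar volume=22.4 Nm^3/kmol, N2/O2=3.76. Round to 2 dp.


Per kg fuel: CO2 = (C/12 kmol)*22.4 = (0.785/12)*22.4 = 1.46533 Nm^3
Per kg fuel: H2O = (H/2 kmol)*22.4 = (0.131/2)*22.4 = 1.46720 Nm^3
O2 needed per kg fuel = C/12 + H/4 = 0.785/12 + 0.131/4 = 0.09816667 kmol
Per kg fuel: N2 = O2*3.76*22.4 = 0.09816667*3.76*22.4 = 8.26799 Nm^3
Total per kg = 1.46533 + 1.46720 + 8.26799 = 11.20052 Nm^3
Total = 11.20052 * 3.4 = 38.08 Nm^3


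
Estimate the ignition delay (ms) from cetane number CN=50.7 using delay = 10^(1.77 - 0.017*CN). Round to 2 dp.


delay = 10^(1.77 - 0.017*CN)
Exponent = 1.77 - 0.017*50.7 = 0.9081
delay = 10^0.9081 = 8.09 ms


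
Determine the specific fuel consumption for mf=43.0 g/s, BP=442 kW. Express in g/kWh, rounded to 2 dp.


SFC = (mf / BP) * 3600
Rate = 43.0 / 442 = 0.097285 g/(s*kW)
SFC = 0.097285 * 3600 = 350.23 g/kWh


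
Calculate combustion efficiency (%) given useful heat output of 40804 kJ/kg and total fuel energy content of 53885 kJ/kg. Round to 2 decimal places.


Efficiency = (Q_useful / Q_fuel) * 100
Efficiency = (40804 / 53885) * 100
Efficiency = 0.7572 * 100 = 75.72%


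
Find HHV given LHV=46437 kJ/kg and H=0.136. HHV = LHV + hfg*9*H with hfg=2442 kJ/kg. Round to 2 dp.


HHV = LHV + hfg * 9 * H
Water addition = 2442 * 9 * 0.136 = 2989.008 kJ/kg
HHV = 46437 + 2989.008 = 49426.01 kJ/kg


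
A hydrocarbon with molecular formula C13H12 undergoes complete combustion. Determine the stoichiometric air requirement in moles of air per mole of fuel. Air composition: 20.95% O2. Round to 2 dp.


Balanced combustion: C13H12 + 16 O2 -> 13 CO2 + 6 H2O
O2 needed = C + H/4 = 13 + 12/4 = 16.00 moles
Air moles = O2 / 0.2095 = 16.00 / 0.2095 = 76.37 moles air


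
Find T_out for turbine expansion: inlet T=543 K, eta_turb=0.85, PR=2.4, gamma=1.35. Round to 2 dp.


T_out = T_in * (1 - eta * (1 - PR^(-(gamma-1)/gamma)))
Exponent = -(1.35-1)/1.35 = -0.25925926
PR^exp = 2.4^(-0.25925926) = 0.79694200
Factor = 1 - 0.85*(1 - 0.79694200) = 0.82740070
T_out = 543 * 0.82740070 = 449.28 K


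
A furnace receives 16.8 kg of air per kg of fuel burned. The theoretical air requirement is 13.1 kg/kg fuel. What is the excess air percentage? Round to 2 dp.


Excess air = actual - stoichiometric = 16.8 - 13.1 = 3.70 kg/kg fuel
Excess air % = (excess / stoich) * 100 = (3.70 / 13.1) * 100 = 28.24%


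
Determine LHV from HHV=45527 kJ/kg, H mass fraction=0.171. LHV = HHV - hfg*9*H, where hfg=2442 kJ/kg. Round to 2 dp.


LHV = HHV - hfg * 9 * H
Water correction = 2442 * 9 * 0.171 = 3758.238 kJ/kg
LHV = 45527 - 3758.238 = 41768.76 kJ/kg


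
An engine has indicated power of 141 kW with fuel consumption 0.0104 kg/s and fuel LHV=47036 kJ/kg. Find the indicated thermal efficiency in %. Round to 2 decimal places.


eta_ith = (IP / (mf * LHV)) * 100
Denominator = 0.0104 * 47036 = 489.1744 kW
eta_ith = (141 / 489.1744) * 100 = 28.82%


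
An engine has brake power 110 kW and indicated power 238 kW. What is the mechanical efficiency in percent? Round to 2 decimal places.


eta_mech = (BP / IP) * 100
Ratio = 110 / 238 = 0.4622
eta_mech = 0.4622 * 100 = 46.22%


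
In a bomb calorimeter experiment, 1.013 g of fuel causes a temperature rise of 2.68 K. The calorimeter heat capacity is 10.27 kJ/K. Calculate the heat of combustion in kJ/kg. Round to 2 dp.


Hc = C_cal * delta_T / m_fuel
Q_released = 10.27 * 2.68 = 27.5236 kJ
m_fuel = 1.013 g = 1.013/1000 kg = 0.001013 kg
Hc = 27.5236 / 0.001013 = 27170.38 kJ/kg


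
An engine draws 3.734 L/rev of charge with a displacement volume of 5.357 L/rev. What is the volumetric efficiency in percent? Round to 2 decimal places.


eta_v = (V_actual / V_disp) * 100
Ratio = 3.734 / 5.357 = 0.6970
eta_v = 0.6970 * 100 = 69.70%


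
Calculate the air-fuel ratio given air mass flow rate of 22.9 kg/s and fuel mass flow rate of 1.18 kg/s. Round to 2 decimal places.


AFR = m_air / m_fuel
AFR = 22.9 / 1.18 = 19.41


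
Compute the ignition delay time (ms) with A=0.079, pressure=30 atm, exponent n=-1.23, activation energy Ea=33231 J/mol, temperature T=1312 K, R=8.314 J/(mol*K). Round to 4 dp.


tau = A * P^n * exp(Ea/(R*T))
P^n = 30^(-1.23) = 0.01524547
Ea/(R*T) = 33231/(8.314*1312) = 3.046489
exp(Ea/(R*T)) = 21.041330
tau = 0.079 * 0.01524547 * 21.041330 = 0.0253 ms


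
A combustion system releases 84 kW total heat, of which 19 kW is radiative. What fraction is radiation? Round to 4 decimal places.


f_rad = Q_rad / Q_total
f_rad = 19 / 84 = 0.2262


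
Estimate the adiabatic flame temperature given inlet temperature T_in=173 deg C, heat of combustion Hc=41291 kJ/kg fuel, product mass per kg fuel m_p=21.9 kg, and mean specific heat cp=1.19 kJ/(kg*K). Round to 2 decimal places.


T_ad = T_in + Hc / (m_p * cp)
Denominator = 21.9 * 1.19 = 26.0610
Temperature rise = 41291 / 26.0610 = 1584.40 K
T_ad = 173 + 1584.40 = 1757.40 deg C


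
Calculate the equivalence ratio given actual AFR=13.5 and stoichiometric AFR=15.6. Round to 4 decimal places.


phi = AFR_stoich / AFR_actual
phi = 15.6 / 13.5 = 1.1556


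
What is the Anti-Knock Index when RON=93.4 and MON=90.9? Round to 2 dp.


AKI = (RON + MON) / 2
AKI = (93.4 + 90.9) / 2
AKI = 184.3 / 2 = 92.15


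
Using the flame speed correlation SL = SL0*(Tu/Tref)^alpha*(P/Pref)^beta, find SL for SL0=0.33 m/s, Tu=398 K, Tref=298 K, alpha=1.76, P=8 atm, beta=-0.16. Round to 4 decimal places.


SL = SL0 * (Tu/Tref)^alpha * (P/Pref)^beta
T ratio = 398/298 = 1.33557047
(T ratio)^alpha = 1.33557047^1.76 = 1.664078
(P/Pref)^beta = 8^(-0.16) = 0.716978
SL = 0.33 * 1.664078 * 0.716978 = 0.3937 m/s


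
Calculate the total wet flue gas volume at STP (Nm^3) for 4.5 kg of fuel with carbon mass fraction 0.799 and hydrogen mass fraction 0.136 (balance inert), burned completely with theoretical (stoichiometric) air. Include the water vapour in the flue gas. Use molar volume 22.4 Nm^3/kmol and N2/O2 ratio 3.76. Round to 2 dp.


Per kg fuel: CO2 = (C/12 kmol)*22.4 = (0.799/12)*22.4 = 1.49147 Nm^3
Per kg fuel: H2O = (H/2 kmol)*22.4 = (0.136/2)*22.4 = 1.52320 Nm^3
O2 needed per kg fuel = C/12 + H/4 = 0.799/12 + 0.136/4 = 0.10058333 kmol
Per kg fuel: N2 = O2*3.76*22.4 = 0.10058333*3.76*22.4 = 8.47153 Nm^3
Total per kg = 1.49147 + 1.52320 + 8.47153 = 11.48620 Nm^3
Total = 11.48620 * 4.5 = 51.69 Nm^3


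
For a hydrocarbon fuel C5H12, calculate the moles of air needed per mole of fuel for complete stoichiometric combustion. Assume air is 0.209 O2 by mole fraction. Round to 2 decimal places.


Balanced combustion: C5H12 + 8 O2 -> 5 CO2 + 6 H2O
O2 needed = C + H/4 = 5 + 12/4 = 8.00 moles
Air moles = O2 / 0.209 = 8.00 / 0.209 = 38.28 moles air


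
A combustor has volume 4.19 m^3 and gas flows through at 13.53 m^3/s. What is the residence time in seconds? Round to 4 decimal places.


tau = V / Q_flow
tau = 4.19 / 13.53 = 0.3097 s


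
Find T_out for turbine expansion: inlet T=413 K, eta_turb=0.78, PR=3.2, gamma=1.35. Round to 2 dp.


T_out = T_in * (1 - eta * (1 - PR^(-(gamma-1)/gamma)))
Exponent = -(1.35-1)/1.35 = -0.25925926
PR^exp = 3.2^(-0.25925926) = 0.73966521
Factor = 1 - 0.78*(1 - 0.73966521) = 0.79693886
T_out = 413 * 0.79693886 = 329.14 K


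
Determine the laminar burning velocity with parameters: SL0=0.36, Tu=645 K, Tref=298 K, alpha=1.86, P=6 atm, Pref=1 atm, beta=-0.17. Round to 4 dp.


SL = SL0 * (Tu/Tref)^alpha * (P/Pref)^beta
T ratio = 645/298 = 2.16442953
(T ratio)^alpha = 2.16442953^1.86 = 4.204737
(P/Pref)^beta = 6^(-0.17) = 0.737419
SL = 0.36 * 4.204737 * 0.737419 = 1.1162 m/s


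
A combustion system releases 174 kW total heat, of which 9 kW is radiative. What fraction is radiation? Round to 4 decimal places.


f_rad = Q_rad / Q_total
f_rad = 9 / 174 = 0.0517


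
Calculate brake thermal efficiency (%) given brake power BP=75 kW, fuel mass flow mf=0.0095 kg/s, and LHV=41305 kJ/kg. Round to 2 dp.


eta_BTE = (BP / (mf * LHV)) * 100
Denominator = 0.0095 * 41305 = 392.3975 kW
eta_BTE = (75 / 392.3975) * 100 = 19.11%


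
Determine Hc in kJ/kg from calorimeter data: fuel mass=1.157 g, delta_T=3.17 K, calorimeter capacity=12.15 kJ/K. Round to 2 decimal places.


Hc = C_cal * delta_T / m_fuel
Q_released = 12.15 * 3.17 = 38.5155 kJ
m_fuel = 1.157 g = 1.157/1000 kg = 0.001157 kg
Hc = 38.5155 / 0.001157 = 33289.11 kJ/kg


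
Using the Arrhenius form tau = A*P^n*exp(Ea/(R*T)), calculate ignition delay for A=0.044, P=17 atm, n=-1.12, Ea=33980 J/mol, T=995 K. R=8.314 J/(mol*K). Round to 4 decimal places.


tau = A * P^n * exp(Ea/(R*T))
P^n = 17^(-1.12) = 0.04186945
Ea/(R*T) = 33980/(8.314*995) = 4.107620
exp(Ea/(R*T)) = 60.801845
tau = 0.044 * 0.04186945 * 60.801845 = 0.1120 ms


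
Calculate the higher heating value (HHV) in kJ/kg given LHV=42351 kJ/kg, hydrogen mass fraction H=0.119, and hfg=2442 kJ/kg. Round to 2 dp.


HHV = LHV + hfg * 9 * H
Water addition = 2442 * 9 * 0.119 = 2615.382 kJ/kg
HHV = 42351 + 2615.382 = 44966.38 kJ/kg


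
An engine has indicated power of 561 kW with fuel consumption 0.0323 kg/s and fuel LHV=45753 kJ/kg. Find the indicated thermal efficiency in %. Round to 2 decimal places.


eta_ith = (IP / (mf * LHV)) * 100
Denominator = 0.0323 * 45753 = 1477.8219 kW
eta_ith = (561 / 1477.8219) * 100 = 37.96%


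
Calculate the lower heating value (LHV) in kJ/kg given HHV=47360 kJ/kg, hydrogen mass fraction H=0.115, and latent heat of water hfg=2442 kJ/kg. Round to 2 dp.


LHV = HHV - hfg * 9 * H
Water correction = 2442 * 9 * 0.115 = 2527.470 kJ/kg
LHV = 47360 - 2527.470 = 44832.53 kJ/kg


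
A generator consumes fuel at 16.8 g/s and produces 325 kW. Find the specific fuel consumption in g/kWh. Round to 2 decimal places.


SFC = (mf / BP) * 3600
Rate = 16.8 / 325 = 0.051692 g/(s*kW)
SFC = 0.051692 * 3600 = 186.09 g/kWh


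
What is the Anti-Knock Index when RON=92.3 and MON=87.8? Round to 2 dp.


AKI = (RON + MON) / 2
AKI = (92.3 + 87.8) / 2
AKI = 180.1 / 2 = 90.05


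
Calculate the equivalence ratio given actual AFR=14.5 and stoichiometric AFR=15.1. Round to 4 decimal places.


phi = AFR_stoich / AFR_actual
phi = 15.1 / 14.5 = 1.0414


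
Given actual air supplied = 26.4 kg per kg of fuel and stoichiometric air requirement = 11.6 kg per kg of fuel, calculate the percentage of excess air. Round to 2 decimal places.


Excess air = actual - stoichiometric = 26.4 - 11.6 = 14.80 kg/kg fuel
Excess air % = (excess / stoich) * 100 = (14.80 / 11.6) * 100 = 127.59%


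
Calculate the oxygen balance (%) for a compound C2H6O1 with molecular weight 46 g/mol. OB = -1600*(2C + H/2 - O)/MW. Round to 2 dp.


OB = -1600 * (2C + H/2 - O) / MW
Inner = 2*2 + 6/2 - 1 = 6.00
OB = -1600 * 6.00 / 46 = -208.70%


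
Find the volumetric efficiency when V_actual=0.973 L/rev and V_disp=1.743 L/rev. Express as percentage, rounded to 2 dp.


eta_v = (V_actual / V_disp) * 100
Ratio = 0.973 / 1.743 = 0.5582
eta_v = 0.5582 * 100 = 55.82%


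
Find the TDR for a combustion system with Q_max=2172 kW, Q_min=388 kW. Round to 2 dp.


TDR = Q_max / Q_min
TDR = 2172 / 388 = 5.60


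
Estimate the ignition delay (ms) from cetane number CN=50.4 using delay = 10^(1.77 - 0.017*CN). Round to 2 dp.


delay = 10^(1.77 - 0.017*CN)
Exponent = 1.77 - 0.017*50.4 = 0.9132
delay = 10^0.9132 = 8.19 ms


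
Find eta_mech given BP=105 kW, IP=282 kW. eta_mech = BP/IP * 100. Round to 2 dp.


eta_mech = (BP / IP) * 100
Ratio = 105 / 282 = 0.3723
eta_mech = 0.3723 * 100 = 37.23%


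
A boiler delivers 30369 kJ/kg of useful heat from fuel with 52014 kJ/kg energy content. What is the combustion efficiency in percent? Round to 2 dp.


Efficiency = (Q_useful / Q_fuel) * 100
Efficiency = (30369 / 52014) * 100
Efficiency = 0.5839 * 100 = 58.39%


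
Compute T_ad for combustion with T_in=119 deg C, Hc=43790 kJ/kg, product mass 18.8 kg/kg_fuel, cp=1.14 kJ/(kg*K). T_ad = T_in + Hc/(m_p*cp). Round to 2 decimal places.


T_ad = T_in + Hc / (m_p * cp)
Denominator = 18.8 * 1.14 = 21.4320
Temperature rise = 43790 / 21.4320 = 2043.21 K
T_ad = 119 + 2043.21 = 2162.21 deg C


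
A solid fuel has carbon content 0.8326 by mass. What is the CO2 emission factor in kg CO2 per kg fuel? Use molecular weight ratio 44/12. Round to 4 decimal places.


EF = C_frac * (M_CO2 / M_C)
EF = 0.8326 * (44/12)
EF = 0.8326 * 3.666667 = 3.0529 kg_CO2/kg_fuel


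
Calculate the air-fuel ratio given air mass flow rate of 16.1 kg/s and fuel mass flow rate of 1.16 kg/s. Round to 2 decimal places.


AFR = m_air / m_fuel
AFR = 16.1 / 1.16 = 13.88


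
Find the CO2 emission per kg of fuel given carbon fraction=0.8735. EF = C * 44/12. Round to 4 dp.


EF = C_frac * (M_CO2 / M_C)
EF = 0.8735 * (44/12)
EF = 0.8735 * 3.666667 = 3.2028 kg_CO2/kg_fuel


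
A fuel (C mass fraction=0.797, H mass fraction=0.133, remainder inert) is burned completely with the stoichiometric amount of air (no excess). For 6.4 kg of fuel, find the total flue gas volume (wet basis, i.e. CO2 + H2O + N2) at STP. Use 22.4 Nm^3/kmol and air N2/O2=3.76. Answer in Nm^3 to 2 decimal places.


Per kg fuel: CO2 = (C/12 kmol)*22.4 = (0.797/12)*22.4 = 1.48773 Nm^3
Per kg fuel: H2O = (H/2 kmol)*22.4 = (0.133/2)*22.4 = 1.48960 Nm^3
O2 needed per kg fuel = C/12 + H/4 = 0.797/12 + 0.133/4 = 0.09966667 kmol
Per kg fuel: N2 = O2*3.76*22.4 = 0.09966667*3.76*22.4 = 8.39433 Nm^3
Total per kg = 1.48773 + 1.48960 + 8.39433 = 11.37166 Nm^3
Total = 11.37166 * 6.4 = 72.78 Nm^3


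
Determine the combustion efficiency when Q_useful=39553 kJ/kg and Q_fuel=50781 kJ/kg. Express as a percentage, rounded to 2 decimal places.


Efficiency = (Q_useful / Q_fuel) * 100
Efficiency = (39553 / 50781) * 100
Efficiency = 0.7789 * 100 = 77.89%


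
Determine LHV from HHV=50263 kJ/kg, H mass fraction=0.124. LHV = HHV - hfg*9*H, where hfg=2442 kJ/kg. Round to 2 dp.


LHV = HHV - hfg * 9 * H
Water correction = 2442 * 9 * 0.124 = 2725.272 kJ/kg
LHV = 50263 - 2725.272 = 47537.73 kJ/kg


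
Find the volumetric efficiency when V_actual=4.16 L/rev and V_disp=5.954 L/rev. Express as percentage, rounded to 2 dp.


eta_v = (V_actual / V_disp) * 100
Ratio = 4.16 / 5.954 = 0.6987
eta_v = 0.6987 * 100 = 69.87%


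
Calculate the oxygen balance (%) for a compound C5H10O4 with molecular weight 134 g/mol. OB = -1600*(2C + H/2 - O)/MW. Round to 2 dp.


OB = -1600 * (2C + H/2 - O) / MW
Inner = 2*5 + 10/2 - 4 = 11.00
OB = -1600 * 11.00 / 134 = -131.34%


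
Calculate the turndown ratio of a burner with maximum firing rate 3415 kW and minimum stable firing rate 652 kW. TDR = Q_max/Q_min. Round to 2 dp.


TDR = Q_max / Q_min
TDR = 3415 / 652 = 5.24


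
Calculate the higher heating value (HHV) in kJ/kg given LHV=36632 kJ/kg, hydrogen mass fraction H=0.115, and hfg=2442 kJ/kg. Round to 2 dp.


HHV = LHV + hfg * 9 * H
Water addition = 2442 * 9 * 0.115 = 2527.470 kJ/kg
HHV = 36632 + 2527.470 = 39159.47 kJ/kg


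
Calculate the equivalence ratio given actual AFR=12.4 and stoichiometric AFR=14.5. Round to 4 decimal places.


phi = AFR_stoich / AFR_actual
phi = 14.5 / 12.4 = 1.1694


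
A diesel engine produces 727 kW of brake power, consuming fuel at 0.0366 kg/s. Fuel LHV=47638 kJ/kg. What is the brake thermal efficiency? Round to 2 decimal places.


eta_BTE = (BP / (mf * LHV)) * 100
Denominator = 0.0366 * 47638 = 1743.5508 kW
eta_BTE = (727 / 1743.5508) * 100 = 41.70%


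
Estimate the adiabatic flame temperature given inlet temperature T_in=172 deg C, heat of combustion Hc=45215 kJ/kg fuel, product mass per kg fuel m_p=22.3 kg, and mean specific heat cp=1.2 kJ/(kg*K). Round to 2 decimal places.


T_ad = T_in + Hc / (m_p * cp)
Denominator = 22.3 * 1.2 = 26.7600
Temperature rise = 45215 / 26.7600 = 1689.65 K
T_ad = 172 + 1689.65 = 1861.65 deg C


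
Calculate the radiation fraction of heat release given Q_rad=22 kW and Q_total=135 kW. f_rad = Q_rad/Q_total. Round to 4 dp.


f_rad = Q_rad / Q_total
f_rad = 22 / 135 = 0.1630


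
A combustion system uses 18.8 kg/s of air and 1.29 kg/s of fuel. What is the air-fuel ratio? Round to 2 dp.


AFR = m_air / m_fuel
AFR = 18.8 / 1.29 = 14.57


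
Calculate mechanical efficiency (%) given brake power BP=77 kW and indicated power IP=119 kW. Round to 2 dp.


eta_mech = (BP / IP) * 100
Ratio = 77 / 119 = 0.6471
eta_mech = 0.6471 * 100 = 64.71%


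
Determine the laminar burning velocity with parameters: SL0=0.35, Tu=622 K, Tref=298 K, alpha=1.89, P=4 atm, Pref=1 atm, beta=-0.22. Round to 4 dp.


SL = SL0 * (Tu/Tref)^alpha * (P/Pref)^beta
T ratio = 622/298 = 2.08724832
(T ratio)^alpha = 2.08724832^1.89 = 4.017863
(P/Pref)^beta = 4^(-0.22) = 0.737135
SL = 0.35 * 4.017863 * 0.737135 = 1.0366 m/s


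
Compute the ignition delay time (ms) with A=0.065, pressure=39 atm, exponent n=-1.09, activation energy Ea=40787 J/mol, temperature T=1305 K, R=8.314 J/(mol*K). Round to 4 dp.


tau = A * P^n * exp(Ea/(R*T))
P^n = 39^(-1.09) = 0.01843909
Ea/(R*T) = 40787/(8.314*1305) = 3.759250
exp(Ea/(R*T)) = 42.916235
tau = 0.065 * 0.01843909 * 42.916235 = 0.0514 ms


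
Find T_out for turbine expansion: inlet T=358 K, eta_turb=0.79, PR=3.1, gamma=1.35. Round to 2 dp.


T_out = T_in * (1 - eta * (1 - PR^(-(gamma-1)/gamma)))
Exponent = -(1.35-1)/1.35 = -0.25925926
PR^exp = 3.1^(-0.25925926) = 0.74577862
Factor = 1 - 0.79*(1 - 0.74577862) = 0.79916511
T_out = 358 * 0.79916511 = 286.10 K


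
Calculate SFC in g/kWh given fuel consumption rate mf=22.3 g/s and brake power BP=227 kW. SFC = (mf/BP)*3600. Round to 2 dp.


SFC = (mf / BP) * 3600
Rate = 22.3 / 227 = 0.098238 g/(s*kW)
SFC = 0.098238 * 3600 = 353.66 g/kWh


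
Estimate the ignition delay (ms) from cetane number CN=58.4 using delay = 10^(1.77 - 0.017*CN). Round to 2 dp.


delay = 10^(1.77 - 0.017*CN)
Exponent = 1.77 - 0.017*58.4 = 0.7772
delay = 10^0.7772 = 5.99 ms


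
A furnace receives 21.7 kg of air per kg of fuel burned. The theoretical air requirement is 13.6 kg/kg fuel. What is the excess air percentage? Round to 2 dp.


Excess air = actual - stoichiometric = 21.7 - 13.6 = 8.10 kg/kg fuel
Excess air % = (excess / stoich) * 100 = (8.10 / 13.6) * 100 = 59.56%


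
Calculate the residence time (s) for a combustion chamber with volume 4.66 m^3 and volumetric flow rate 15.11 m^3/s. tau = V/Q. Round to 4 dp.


tau = V / Q_flow
tau = 4.66 / 15.11 = 0.3084 s


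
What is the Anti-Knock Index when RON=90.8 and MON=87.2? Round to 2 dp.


AKI = (RON + MON) / 2
AKI = (90.8 + 87.2) / 2
AKI = 178.0 / 2 = 89.00


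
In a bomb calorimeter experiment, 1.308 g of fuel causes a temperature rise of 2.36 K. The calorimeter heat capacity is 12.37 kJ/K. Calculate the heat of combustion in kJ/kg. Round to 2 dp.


Hc = C_cal * delta_T / m_fuel
Q_released = 12.37 * 2.36 = 29.1932 kJ
m_fuel = 1.308 g = 1.308/1000 kg = 0.001308 kg
Hc = 29.1932 / 0.001308 = 22318.96 kJ/kg


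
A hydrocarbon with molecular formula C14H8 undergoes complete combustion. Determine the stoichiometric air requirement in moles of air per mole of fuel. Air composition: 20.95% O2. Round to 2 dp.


Balanced combustion: C14H8 + 16 O2 -> 14 CO2 + 4 H2O
O2 needed = C + H/4 = 14 + 8/4 = 16.00 moles
Air moles = O2 / 0.2095 = 16.00 / 0.2095 = 76.37 moles air


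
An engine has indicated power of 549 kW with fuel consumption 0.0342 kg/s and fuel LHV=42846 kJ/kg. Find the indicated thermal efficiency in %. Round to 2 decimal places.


eta_ith = (IP / (mf * LHV)) * 100
Denominator = 0.0342 * 42846 = 1465.3332 kW
eta_ith = (549 / 1465.3332) * 100 = 37.47%


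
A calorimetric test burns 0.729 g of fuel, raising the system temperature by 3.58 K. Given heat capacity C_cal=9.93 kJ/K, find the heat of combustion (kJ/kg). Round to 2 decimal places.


Hc = C_cal * delta_T / m_fuel
Q_released = 9.93 * 3.58 = 35.5494 kJ
m_fuel = 0.729 g = 0.729/1000 kg = 0.000729 kg
Hc = 35.5494 / 0.000729 = 48764.61 kJ/kg


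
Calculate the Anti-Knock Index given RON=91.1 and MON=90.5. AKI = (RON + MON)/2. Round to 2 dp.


AKI = (RON + MON) / 2
AKI = (91.1 + 90.5) / 2
AKI = 181.6 / 2 = 90.80


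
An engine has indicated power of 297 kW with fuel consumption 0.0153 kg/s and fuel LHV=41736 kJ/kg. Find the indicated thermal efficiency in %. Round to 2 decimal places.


eta_ith = (IP / (mf * LHV)) * 100
Denominator = 0.0153 * 41736 = 638.5608 kW
eta_ith = (297 / 638.5608) * 100 = 46.51%


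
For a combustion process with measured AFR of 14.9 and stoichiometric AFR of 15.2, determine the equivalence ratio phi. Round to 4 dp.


phi = AFR_stoich / AFR_actual
phi = 15.2 / 14.9 = 1.0201


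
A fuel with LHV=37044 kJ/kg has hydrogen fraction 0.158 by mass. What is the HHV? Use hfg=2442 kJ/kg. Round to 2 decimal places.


HHV = LHV + hfg * 9 * H
Water addition = 2442 * 9 * 0.158 = 3472.524 kJ/kg
HHV = 37044 + 3472.524 = 40516.52 kJ/kg


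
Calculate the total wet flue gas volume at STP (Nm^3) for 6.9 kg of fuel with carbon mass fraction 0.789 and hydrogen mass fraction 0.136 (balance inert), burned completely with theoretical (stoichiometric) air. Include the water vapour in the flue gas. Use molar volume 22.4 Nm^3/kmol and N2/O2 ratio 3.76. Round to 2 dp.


Per kg fuel: CO2 = (C/12 kmol)*22.4 = (0.789/12)*22.4 = 1.47280 Nm^3
Per kg fuel: H2O = (H/2 kmol)*22.4 = (0.136/2)*22.4 = 1.52320 Nm^3
O2 needed per kg fuel = C/12 + H/4 = 0.789/12 + 0.136/4 = 0.09975000 kmol
Per kg fuel: N2 = O2*3.76*22.4 = 0.09975000*3.76*22.4 = 8.40134 Nm^3
Total per kg = 1.47280 + 1.52320 + 8.40134 = 11.39734 Nm^3
Total = 11.39734 * 6.9 = 78.64 Nm^3


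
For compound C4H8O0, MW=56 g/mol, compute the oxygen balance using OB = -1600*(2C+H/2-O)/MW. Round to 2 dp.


OB = -1600 * (2C + H/2 - O) / MW
Inner = 2*4 + 8/2 - 0 = 12.00
OB = -1600 * 12.00 / 56 = -342.86%


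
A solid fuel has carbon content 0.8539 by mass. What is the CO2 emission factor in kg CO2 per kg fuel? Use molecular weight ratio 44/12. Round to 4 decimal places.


EF = C_frac * (M_CO2 / M_C)
EF = 0.8539 * (44/12)
EF = 0.8539 * 3.666667 = 3.1310 kg_CO2/kg_fuel


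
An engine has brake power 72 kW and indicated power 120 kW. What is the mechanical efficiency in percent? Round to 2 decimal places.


eta_mech = (BP / IP) * 100
Ratio = 72 / 120 = 0.6000
eta_mech = 0.6000 * 100 = 60.00%


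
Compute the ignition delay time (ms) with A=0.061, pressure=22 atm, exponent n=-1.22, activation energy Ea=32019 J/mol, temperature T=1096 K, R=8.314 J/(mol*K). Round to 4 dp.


tau = A * P^n * exp(Ea/(R*T))
P^n = 22^(-1.22) = 0.02302737
Ea/(R*T) = 32019/(8.314*1096) = 3.513882
exp(Ea/(R*T)) = 33.578371
tau = 0.061 * 0.02302737 * 33.578371 = 0.0472 ms


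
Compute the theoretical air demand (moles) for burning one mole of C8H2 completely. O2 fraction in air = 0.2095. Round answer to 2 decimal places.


Balanced combustion: C8H2 + 8.5 O2 -> 8 CO2 + 1 H2O
O2 needed = C + H/4 = 8 + 2/4 = 8.50 moles
Air moles = O2 / 0.2095 = 8.50 / 0.2095 = 40.57 moles air


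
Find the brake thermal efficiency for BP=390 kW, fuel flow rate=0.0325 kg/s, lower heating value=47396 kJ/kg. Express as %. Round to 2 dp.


eta_BTE = (BP / (mf * LHV)) * 100
Denominator = 0.0325 * 47396 = 1540.3700 kW
eta_BTE = (390 / 1540.3700) * 100 = 25.32%


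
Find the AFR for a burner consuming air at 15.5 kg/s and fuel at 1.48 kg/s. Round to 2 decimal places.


AFR = m_air / m_fuel
AFR = 15.5 / 1.48 = 10.47


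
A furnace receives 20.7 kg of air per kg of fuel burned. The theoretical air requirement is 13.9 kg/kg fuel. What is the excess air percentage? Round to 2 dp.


Excess air = actual - stoichiometric = 20.7 - 13.9 = 6.80 kg/kg fuel
Excess air % = (excess / stoich) * 100 = (6.80 / 13.9) * 100 = 48.92%


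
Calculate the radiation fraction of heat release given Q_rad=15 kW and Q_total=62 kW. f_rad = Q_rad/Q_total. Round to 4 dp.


f_rad = Q_rad / Q_total
f_rad = 15 / 62 = 0.2419


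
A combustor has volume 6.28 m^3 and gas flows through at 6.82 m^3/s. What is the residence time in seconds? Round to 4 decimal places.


tau = V / Q_flow
tau = 6.28 / 6.82 = 0.9208 s


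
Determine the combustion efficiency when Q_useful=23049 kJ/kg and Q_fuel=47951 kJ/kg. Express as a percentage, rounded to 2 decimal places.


Efficiency = (Q_useful / Q_fuel) * 100
Efficiency = (23049 / 47951) * 100
Efficiency = 0.4807 * 100 = 48.07%


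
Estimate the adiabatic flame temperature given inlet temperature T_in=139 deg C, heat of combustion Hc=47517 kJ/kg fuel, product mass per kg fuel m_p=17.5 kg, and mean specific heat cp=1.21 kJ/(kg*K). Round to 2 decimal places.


T_ad = T_in + Hc / (m_p * cp)
Denominator = 17.5 * 1.21 = 21.1750
Temperature rise = 47517 / 21.1750 = 2244.01 K
T_ad = 139 + 2244.01 = 2383.01 deg C


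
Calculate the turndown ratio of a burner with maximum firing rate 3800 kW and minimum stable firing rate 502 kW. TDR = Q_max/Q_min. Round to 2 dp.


TDR = Q_max / Q_min
TDR = 3800 / 502 = 7.57


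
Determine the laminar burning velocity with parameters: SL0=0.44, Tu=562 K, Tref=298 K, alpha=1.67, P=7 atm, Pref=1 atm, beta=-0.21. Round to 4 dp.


SL = SL0 * (Tu/Tref)^alpha * (P/Pref)^beta
T ratio = 562/298 = 1.88590604
(T ratio)^alpha = 1.88590604^1.67 = 2.884818
(P/Pref)^beta = 7^(-0.21) = 0.664553
SL = 0.44 * 2.884818 * 0.664553 = 0.8435 m/s


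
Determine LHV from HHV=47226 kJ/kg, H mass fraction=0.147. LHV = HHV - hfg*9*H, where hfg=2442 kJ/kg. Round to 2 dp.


LHV = HHV - hfg * 9 * H
Water correction = 2442 * 9 * 0.147 = 3230.766 kJ/kg
LHV = 47226 - 3230.766 = 43995.23 kJ/kg


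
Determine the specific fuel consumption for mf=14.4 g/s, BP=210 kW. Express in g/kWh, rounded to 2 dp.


SFC = (mf / BP) * 3600
Rate = 14.4 / 210 = 0.068571 g/(s*kW)
SFC = 0.068571 * 3600 = 246.86 g/kWh


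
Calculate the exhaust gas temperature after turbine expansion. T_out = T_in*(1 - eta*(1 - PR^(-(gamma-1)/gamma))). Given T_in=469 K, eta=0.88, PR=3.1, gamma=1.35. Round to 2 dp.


T_out = T_in * (1 - eta * (1 - PR^(-(gamma-1)/gamma)))
Exponent = -(1.35-1)/1.35 = -0.25925926
PR^exp = 3.1^(-0.25925926) = 0.74577862
Factor = 1 - 0.88*(1 - 0.74577862) = 0.77628519
T_out = 469 * 0.77628519 = 364.08 K


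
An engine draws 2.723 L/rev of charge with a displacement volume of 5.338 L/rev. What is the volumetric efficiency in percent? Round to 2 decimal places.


eta_v = (V_actual / V_disp) * 100
Ratio = 2.723 / 5.338 = 0.5101
eta_v = 0.5101 * 100 = 51.01%


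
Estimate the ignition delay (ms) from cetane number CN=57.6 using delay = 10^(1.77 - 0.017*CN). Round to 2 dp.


delay = 10^(1.77 - 0.017*CN)
Exponent = 1.77 - 0.017*57.6 = 0.7908
delay = 10^0.7908 = 6.18 ms


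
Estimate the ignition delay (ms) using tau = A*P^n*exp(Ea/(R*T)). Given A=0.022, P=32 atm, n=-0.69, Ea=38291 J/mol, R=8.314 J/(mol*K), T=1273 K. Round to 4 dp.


tau = A * P^n * exp(Ea/(R*T))
P^n = 32^(-0.69) = 0.09150536
Ea/(R*T) = 38291/(8.314*1273) = 3.617914
exp(Ea/(R*T)) = 37.259777
tau = 0.022 * 0.09150536 * 37.259777 = 0.0750 ms


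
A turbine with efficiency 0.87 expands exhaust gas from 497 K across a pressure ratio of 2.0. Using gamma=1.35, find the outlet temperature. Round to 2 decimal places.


T_out = T_in * (1 - eta * (1 - PR^(-(gamma-1)/gamma)))
Exponent = -(1.35-1)/1.35 = -0.25925926
PR^exp = 2.0^(-0.25925926) = 0.83551680
Factor = 1 - 0.87*(1 - 0.83551680) = 0.85689962
T_out = 497 * 0.85689962 = 425.88 K


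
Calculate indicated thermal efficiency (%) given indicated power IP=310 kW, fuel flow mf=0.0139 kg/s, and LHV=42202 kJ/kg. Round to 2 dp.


eta_ith = (IP / (mf * LHV)) * 100
Denominator = 0.0139 * 42202 = 586.6078 kW
eta_ith = (310 / 586.6078) * 100 = 52.85%


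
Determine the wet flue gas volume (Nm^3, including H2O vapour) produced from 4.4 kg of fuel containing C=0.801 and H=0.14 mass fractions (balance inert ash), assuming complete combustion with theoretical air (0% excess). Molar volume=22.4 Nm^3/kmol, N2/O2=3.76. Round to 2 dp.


Per kg fuel: CO2 = (C/12 kmol)*22.4 = (0.801/12)*22.4 = 1.49520 Nm^3
Per kg fuel: H2O = (H/2 kmol)*22.4 = (0.14/2)*22.4 = 1.56800 Nm^3
O2 needed per kg fuel = C/12 + H/4 = 0.801/12 + 0.14/4 = 0.10175000 kmol
Per kg fuel: N2 = O2*3.76*22.4 = 0.10175000*3.76*22.4 = 8.56979 Nm^3
Total per kg = 1.49520 + 1.56800 + 8.56979 = 11.63299 Nm^3
Total = 11.63299 * 4.4 = 51.19 Nm^3


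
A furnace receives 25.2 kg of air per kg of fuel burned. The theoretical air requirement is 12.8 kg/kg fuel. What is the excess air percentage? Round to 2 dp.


Excess air = actual - stoichiometric = 25.2 - 12.8 = 12.40 kg/kg fuel
Excess air % = (excess / stoich) * 100 = (12.40 / 12.8) * 100 = 96.88%


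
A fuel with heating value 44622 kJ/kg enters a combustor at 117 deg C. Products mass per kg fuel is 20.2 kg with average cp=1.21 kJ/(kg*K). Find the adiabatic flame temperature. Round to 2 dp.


T_ad = T_in + Hc / (m_p * cp)
Denominator = 20.2 * 1.21 = 24.4420
Temperature rise = 44622 / 24.4420 = 1825.63 K
T_ad = 117 + 1825.63 = 1942.63 deg C


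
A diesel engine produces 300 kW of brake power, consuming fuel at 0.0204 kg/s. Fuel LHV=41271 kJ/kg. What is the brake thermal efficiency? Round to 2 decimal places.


eta_BTE = (BP / (mf * LHV)) * 100
Denominator = 0.0204 * 41271 = 841.9284 kW
eta_BTE = (300 / 841.9284) * 100 = 35.63%


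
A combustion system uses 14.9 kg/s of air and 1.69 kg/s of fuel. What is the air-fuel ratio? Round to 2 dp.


AFR = m_air / m_fuel
AFR = 14.9 / 1.69 = 8.82


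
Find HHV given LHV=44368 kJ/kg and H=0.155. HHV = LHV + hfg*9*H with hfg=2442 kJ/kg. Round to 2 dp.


HHV = LHV + hfg * 9 * H
Water addition = 2442 * 9 * 0.155 = 3406.590 kJ/kg
HHV = 44368 + 3406.590 = 47774.59 kJ/kg


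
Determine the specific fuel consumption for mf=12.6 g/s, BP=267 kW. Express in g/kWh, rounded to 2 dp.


SFC = (mf / BP) * 3600
Rate = 12.6 / 267 = 0.047191 g/(s*kW)
SFC = 0.047191 * 3600 = 169.89 g/kWh


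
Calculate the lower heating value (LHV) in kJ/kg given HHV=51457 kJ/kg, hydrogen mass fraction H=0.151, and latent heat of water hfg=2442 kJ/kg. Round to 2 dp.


LHV = HHV - hfg * 9 * H
Water correction = 2442 * 9 * 0.151 = 3318.678 kJ/kg
LHV = 51457 - 3318.678 = 48138.32 kJ/kg


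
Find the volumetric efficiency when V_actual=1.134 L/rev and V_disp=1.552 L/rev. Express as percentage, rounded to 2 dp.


eta_v = (V_actual / V_disp) * 100
Ratio = 1.134 / 1.552 = 0.7307
eta_v = 0.7307 * 100 = 73.07%
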